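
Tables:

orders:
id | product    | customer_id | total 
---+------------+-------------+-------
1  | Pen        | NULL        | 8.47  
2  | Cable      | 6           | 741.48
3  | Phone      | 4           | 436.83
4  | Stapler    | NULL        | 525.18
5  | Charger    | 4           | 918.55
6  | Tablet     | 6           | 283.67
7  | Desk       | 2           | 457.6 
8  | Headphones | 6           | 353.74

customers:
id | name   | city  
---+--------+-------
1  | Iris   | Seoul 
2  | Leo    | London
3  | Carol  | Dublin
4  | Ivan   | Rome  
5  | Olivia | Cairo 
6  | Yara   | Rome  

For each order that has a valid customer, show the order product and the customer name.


INNER JOIN keeps only orders rows whose customer_id matches an id in customers. Walk through each order:
  - order 1 (Pen): customer_id=NULL, no match -> dropped
  - order 2 (Cable): customer_id=6 -> matches Yara
  - order 3 (Phone): customer_id=4 -> matches Ivan
  - order 4 (Stapler): customer_id=NULL, no match -> dropped
  - order 5 (Charger): customer_id=4 -> matches Ivan
  - order 6 (Tablet): customer_id=6 -> matches Yara
  - order 7 (Desk): customer_id=2 -> matches Leo
  - order 8 (Headphones): customer_id=6 -> matches Yara
So 2 of 8 rows are dropped.

SQL:
SELECT a.product, b.name AS customer
FROM orders a
INNER JOIN customers b ON a.customer_id = b.id

Result:
product    | customer
-----------+---------
Cable      | Yara    
Phone      | Ivan    
Charger    | Ivan    
Tablet     | Yara    
Desk       | Leo     
Headphones | Yara    


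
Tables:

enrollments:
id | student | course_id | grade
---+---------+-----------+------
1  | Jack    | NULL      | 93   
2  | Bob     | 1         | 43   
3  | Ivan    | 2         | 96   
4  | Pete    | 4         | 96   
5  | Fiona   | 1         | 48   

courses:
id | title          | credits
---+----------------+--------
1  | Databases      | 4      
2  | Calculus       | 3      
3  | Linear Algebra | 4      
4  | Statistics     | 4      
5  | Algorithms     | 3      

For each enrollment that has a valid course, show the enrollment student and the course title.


INNER JOIN keeps only enrollments rows whose course_id matches an id in courses. Walk through each enrollment:
  - enrollment 1 (Jack): course_id=NULL, no match -> dropped
  - enrollment 2 (Bob): course_id=1 -> matches Databases
  - enrollment 3 (Ivan): course_id=2 -> matches Calculus
  - enrollment 4 (Pete): course_id=4 -> matches Statistics
  - enrollment 5 (Fiona): course_id=1 -> matches Databases
So 1 of 5 rows is dropped.

SQL:
SELECT a.student, b.title AS course
FROM enrollments a
INNER JOIN courses b ON a.course_id = b.id

Result:
student | course    
--------+-----------
Bob     | Databases 
Ivan    | Calculus  
Pete    | Statistics
Fiona   | Databases 


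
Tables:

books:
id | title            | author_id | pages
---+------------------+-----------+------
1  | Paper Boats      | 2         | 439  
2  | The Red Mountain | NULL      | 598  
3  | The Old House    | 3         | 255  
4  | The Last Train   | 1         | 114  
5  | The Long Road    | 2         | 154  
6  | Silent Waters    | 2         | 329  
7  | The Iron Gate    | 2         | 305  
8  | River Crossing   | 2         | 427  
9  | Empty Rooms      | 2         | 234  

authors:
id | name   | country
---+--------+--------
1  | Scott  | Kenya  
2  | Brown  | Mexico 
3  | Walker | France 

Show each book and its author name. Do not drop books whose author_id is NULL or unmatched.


LEFT JOIN keeps every row from books (the left table); where author_id has no match in authors, the author columns become NULL. Walk through each book:
  - book 1 (Paper Boats): author_id=2 -> matches Brown
  - book 2 (The Red Mountain): author_id=NULL, no match -> kept with NULL
  - book 3 (The Old House): author_id=3 -> matches Walker
  - book 4 (The Last Train): author_id=1 -> matches Scott
  - book 5 (The Long Road): author_id=2 -> matches Brown
  - book 6 (Silent Waters): author_id=2 -> matches Brown
  - book 7 (The Iron Gate): author_id=2 -> matches Brown
  - book 8 (River Crossing): author_id=2 -> matches Brown
  - book 9 (Empty Rooms): author_id=2 -> matches Brown
All 9 rows appear; 1 has NULL author.

SQL:
SELECT a.title, b.name AS author
FROM books a
LEFT JOIN authors b ON a.author_id = b.id

Result:
title            | author
-----------------+-------
Paper Boats      | Brown 
The Red Mountain | NULL  
The Old House    | Walker
The Last Train   | Scott 
The Long Road    | Brown 
Silent Waters    | Brown 
The Iron Gate    | Brown 
River Crossing   | Brown 
Empty Rooms      | Brown 


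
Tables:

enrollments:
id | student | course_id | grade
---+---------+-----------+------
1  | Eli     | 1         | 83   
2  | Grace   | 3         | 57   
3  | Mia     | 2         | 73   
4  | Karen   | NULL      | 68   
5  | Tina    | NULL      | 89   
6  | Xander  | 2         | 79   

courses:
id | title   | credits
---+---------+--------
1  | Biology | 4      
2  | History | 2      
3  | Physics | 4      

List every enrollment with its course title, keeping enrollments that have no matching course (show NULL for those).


LEFT JOIN keeps every row from enrollments (the left table); where course_id has no match in courses, the course columns become NULL. Walk through each enrollment:
  - enrollment 1 (Eli): course_id=1 -> matches Biology
  - enrollment 2 (Grace): course_id=3 -> matches Physics
  - enrollment 3 (Mia): course_id=2 -> matches History
  - enrollment 4 (Karen): course_id=NULL, no match -> kept with NULL
  - enrollment 5 (Tina): course_id=NULL, no match -> kept with NULL
  - enrollment 6 (Xander): course_id=2 -> matches History
All 6 rows appear; 2 have NULL course.

SQL:
SELECT a.student, b.title AS course
FROM enrollments a
LEFT JOIN courses b ON a.course_id = b.id

Result:
student | course 
--------+--------
Eli     | Biology
Grace   | Physics
Mia     | History
Karen   | NULL   
Tina    | NULL   
Xander  | History


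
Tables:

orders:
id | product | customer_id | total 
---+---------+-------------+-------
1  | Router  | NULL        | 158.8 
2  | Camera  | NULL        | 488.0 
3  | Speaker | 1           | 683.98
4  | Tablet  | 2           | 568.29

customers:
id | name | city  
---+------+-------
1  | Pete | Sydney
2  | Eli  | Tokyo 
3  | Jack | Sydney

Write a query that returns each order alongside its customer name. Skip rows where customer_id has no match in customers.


INNER JOIN keeps only orders rows whose customer_id matches an id in customers. Walk through each order:
  - order 1 (Router): customer_id=NULL, no match -> dropped
  - order 2 (Camera): customer_id=NULL, no match -> dropped
  - order 3 (Speaker): customer_id=1 -> matches Pete
  - order 4 (Tablet): customer_id=2 -> matches Eli
So 2 of 4 rows are dropped.

SQL:
SELECT a.product, b.name AS customer
FROM orders a
INNER JOIN customers b ON a.customer_id = b.id

Result:
product | customer
--------+---------
Speaker | Pete    
Tablet  | Eli     


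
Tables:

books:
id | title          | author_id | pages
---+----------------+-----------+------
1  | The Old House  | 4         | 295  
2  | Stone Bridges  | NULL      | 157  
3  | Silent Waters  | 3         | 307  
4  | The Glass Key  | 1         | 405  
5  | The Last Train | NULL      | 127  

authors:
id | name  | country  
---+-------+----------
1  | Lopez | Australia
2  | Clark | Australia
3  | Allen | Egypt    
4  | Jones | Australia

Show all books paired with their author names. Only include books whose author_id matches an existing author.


INNER JOIN keeps only books rows whose author_id matches an id in authors. Walk through each book:
  - book 1 (The Old House): author_id=4 -> matches Jones
  - book 2 (Stone Bridges): author_id=NULL, no match -> dropped
  - book 3 (Silent Waters): author_id=3 -> matches Allen
  - book 4 (The Glass Key): author_id=1 -> matches Lopez
  - book 5 (The Last Train): author_id=NULL, no match -> dropped
So 2 of 5 rows are dropped.

SQL:
SELECT a.title, b.name AS author
FROM books a
INNER JOIN authors b ON a.author_id = b.id

Result:
title         | author
--------------+-------
The Old House | Jones 
Silent Waters | Allen 
The Glass Key | Lopez 


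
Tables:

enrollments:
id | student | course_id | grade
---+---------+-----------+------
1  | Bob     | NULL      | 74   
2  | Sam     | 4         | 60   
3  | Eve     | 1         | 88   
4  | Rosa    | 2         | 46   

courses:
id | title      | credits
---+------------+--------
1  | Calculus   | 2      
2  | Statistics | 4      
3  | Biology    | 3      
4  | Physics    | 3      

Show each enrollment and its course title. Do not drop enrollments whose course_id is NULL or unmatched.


LEFT JOIN keeps every row from enrollments (the left table); where course_id has no match in courses, the course columns become NULL. Walk through each enrollment:
  - enrollment 1 (Bob): course_id=NULL, no match -> kept with NULL
  - enrollment 2 (Sam): course_id=4 -> matches Physics
  - enrollment 3 (Eve): course_id=1 -> matches Calculus
  - enrollment 4 (Rosa): course_id=2 -> matches Statistics
All 4 rows appear; 1 has NULL course.

SQL:
SELECT a.student, b.title AS course
FROM enrollments a
LEFT JOIN courses b ON a.course_id = b.id

Result:
student | course    
--------+-----------
Bob     | NULL      
Sam     | Physics   
Eve     | Calculus  
Rosa    | Statistics


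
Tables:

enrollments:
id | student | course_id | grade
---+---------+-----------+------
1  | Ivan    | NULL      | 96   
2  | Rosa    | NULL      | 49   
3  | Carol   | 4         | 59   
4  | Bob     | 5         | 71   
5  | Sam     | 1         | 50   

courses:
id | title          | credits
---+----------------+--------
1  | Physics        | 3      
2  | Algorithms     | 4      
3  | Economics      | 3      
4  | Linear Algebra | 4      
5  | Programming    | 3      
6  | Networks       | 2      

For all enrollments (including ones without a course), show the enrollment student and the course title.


LEFT JOIN keeps every row from enrollments (the left table); where course_id has no match in courses, the course columns become NULL. Walk through each enrollment:
  - enrollment 1 (Ivan): course_id=NULL, no match -> kept with NULL
  - enrollment 2 (Rosa): course_id=NULL, no match -> kept with NULL
  - enrollment 3 (Carol): course_id=4 -> matches Linear Algebra
  - enrollment 4 (Bob): course_id=5 -> matches Programming
  - enrollment 5 (Sam): course_id=1 -> matches Physics
All 5 rows appear; 2 have NULL course.

SQL:
SELECT a.student, b.title AS course
FROM enrollments a
LEFT JOIN courses b ON a.course_id = b.id

Result:
student | course        
--------+---------------
Ivan    | NULL          
Rosa    | NULL          
Carol   | Linear Algebra
Bob     | Programming   
Sam     | Physics       


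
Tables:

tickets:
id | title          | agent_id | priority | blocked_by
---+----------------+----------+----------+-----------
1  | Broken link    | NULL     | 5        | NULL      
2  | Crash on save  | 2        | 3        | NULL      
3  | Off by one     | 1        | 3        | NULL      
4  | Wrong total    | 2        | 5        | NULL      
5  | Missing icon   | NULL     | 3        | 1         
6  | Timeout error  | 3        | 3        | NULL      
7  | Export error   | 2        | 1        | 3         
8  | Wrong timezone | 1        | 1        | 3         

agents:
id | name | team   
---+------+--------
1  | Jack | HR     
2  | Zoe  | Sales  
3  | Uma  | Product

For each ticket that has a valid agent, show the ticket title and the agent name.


INNER JOIN keeps only tickets rows whose agent_id matches an id in agents. Walk through each ticket:
  - ticket 1 (Broken link): agent_id=NULL, no match -> dropped
  - ticket 2 (Crash on save): agent_id=2 -> matches Zoe
  - ticket 3 (Off by one): agent_id=1 -> matches Jack
  - ticket 4 (Wrong total): agent_id=2 -> matches Zoe
  - ticket 5 (Missing icon): agent_id=NULL, no match -> dropped
  - ticket 6 (Timeout error): agent_id=3 -> matches Uma
  - ticket 7 (Export error): agent_id=2 -> matches Zoe
  - ticket 8 (Wrong timezone): agent_id=1 -> matches Jack
So 2 of 8 rows are dropped.

SQL:
SELECT a.title, b.name AS agent
FROM tickets a
INNER JOIN agents b ON a.agent_id = b.id

Result:
title          | agent
---------------+------
Crash on save  | Zoe  
Off by one     | Jack 
Wrong total    | Zoe  
Timeout error  | Uma  
Export error   | Zoe  
Wrong timezone | Jack 


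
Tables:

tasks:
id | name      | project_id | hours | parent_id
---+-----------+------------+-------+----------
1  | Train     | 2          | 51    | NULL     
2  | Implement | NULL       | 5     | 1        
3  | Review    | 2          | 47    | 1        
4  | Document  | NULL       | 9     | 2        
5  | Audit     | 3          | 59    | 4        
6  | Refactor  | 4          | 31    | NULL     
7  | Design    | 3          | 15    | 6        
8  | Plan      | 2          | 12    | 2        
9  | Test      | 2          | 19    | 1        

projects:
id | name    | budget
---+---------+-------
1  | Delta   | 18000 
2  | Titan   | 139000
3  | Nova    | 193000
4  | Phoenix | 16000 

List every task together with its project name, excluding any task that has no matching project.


INNER JOIN keeps only tasks rows whose project_id matches an id in projects. Walk through each task:
  - task 1 (Train): project_id=2 -> matches Titan
  - task 2 (Implement): project_id=NULL, no match -> dropped
  - task 3 (Review): project_id=2 -> matches Titan
  - task 4 (Document): project_id=NULL, no match -> dropped
  - task 5 (Audit): project_id=3 -> matches Nova
  - task 6 (Refactor): project_id=4 -> matches Phoenix
  - task 7 (Design): project_id=3 -> matches Nova
  - task 8 (Plan): project_id=2 -> matches Titan
  - task 9 (Test): project_id=2 -> matches Titan
So 2 of 9 rows are dropped.

SQL:
SELECT a.name, b.name AS project
FROM tasks a
INNER JOIN projects b ON a.project_id = b.id

Result:
name     | project
---------+--------
Train    | Titan  
Review   | Titan  
Audit    | Nova   
Refactor | Phoenix
Design   | Nova   
Plan     | Titan  
Test     | Titan  


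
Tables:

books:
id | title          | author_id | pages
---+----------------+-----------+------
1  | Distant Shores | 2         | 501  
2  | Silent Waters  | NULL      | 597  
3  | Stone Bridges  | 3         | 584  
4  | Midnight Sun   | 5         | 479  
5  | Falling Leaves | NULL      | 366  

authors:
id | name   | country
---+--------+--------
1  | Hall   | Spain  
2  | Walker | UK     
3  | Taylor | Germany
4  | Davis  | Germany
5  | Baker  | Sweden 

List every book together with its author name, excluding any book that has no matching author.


INNER JOIN keeps only books rows whose author_id matches an id in authors. Walk through each book:
  - book 1 (Distant Shores): author_id=2 -> matches Walker
  - book 2 (Silent Waters): author_id=NULL, no match -> dropped
  - book 3 (Stone Bridges): author_id=3 -> matches Taylor
  - book 4 (Midnight Sun): author_id=5 -> matches Baker
  - book 5 (Falling Leaves): author_id=NULL, no match -> dropped
So 2 of 5 rows are dropped.

SQL:
SELECT a.title, b.name AS author
FROM books a
INNER JOIN authors b ON a.author_id = b.id

Result:
title          | author
---------------+-------
Distant Shores | Walker
Stone Bridges  | Taylor
Midnight Sun   | Baker 


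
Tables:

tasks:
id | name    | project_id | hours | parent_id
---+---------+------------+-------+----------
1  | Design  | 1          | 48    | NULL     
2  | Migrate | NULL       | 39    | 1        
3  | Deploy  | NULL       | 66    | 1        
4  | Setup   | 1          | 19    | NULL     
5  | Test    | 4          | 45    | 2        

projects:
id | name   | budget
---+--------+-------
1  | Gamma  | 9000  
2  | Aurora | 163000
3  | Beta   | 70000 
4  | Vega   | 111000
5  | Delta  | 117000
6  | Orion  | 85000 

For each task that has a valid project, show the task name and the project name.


INNER JOIN keeps only tasks rows whose project_id matches an id in projects. Walk through each task:
  - task 1 (Design): project_id=1 -> matches Gamma
  - task 2 (Migrate): project_id=NULL, no match -> dropped
  - task 3 (Deploy): project_id=NULL, no match -> dropped
  - task 4 (Setup): project_id=1 -> matches Gamma
  - task 5 (Test): project_id=4 -> matches Vega
So 2 of 5 rows are dropped.

SQL:
SELECT a.name, b.name AS project
FROM tasks a
INNER JOIN projects b ON a.project_id = b.id

Result:
name   | project
-------+--------
Design | Gamma  
Setup  | Gamma  
Test   | Vega   


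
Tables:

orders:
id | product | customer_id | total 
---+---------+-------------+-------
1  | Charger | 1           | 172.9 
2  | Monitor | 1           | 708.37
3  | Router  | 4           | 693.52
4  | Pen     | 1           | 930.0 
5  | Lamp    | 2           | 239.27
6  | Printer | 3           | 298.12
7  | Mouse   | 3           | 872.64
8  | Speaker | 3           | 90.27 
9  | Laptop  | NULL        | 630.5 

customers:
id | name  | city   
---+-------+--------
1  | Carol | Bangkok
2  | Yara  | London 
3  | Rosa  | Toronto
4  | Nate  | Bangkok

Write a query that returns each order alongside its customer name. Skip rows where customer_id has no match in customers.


INNER JOIN keeps only orders rows whose customer_id matches an id in customers. Walk through each order:
  - order 1 (Charger): customer_id=1 -> matches Carol
  - order 2 (Monitor): customer_id=1 -> matches Carol
  - order 3 (Router): customer_id=4 -> matches Nate
  - order 4 (Pen): customer_id=1 -> matches Carol
  - order 5 (Lamp): customer_id=2 -> matches Yara
  - order 6 (Printer): customer_id=3 -> matches Rosa
  - order 7 (Mouse): customer_id=3 -> matches Rosa
  - order 8 (Speaker): customer_id=3 -> matches Rosa
  - order 9 (Laptop): customer_id=NULL, no match -> dropped
So 1 of 9 rows is dropped.

SQL:
SELECT a.product, b.name AS customer
FROM orders a
INNER JOIN customers b ON a.customer_id = b.id

Result:
product | customer
--------+---------
Charger | Carol   
Monitor | Carol   
Router  | Nate    
Pen     | Carol   
Lamp    | Yara    
Printer | Rosa    
Mouse   | Rosa    
Speaker | Rosa    


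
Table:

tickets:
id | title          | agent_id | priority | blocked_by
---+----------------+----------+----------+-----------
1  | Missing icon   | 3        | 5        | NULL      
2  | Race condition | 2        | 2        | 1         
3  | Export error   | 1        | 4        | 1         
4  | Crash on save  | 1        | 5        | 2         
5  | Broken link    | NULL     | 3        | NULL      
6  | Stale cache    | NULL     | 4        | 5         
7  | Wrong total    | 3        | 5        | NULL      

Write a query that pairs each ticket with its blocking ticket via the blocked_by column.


This is a self-join: tickets is joined to a second copy of itself, matching each row's blocked_by to another row's id. Use LEFT JOIN so rows with blocked_by=NULL are kept.
  - ticket 1 (Missing icon): blocked_by=NULL -> NULL
  - ticket 2 (Race condition): blocked_by=1 -> Missing icon
  - ticket 3 (Export error): blocked_by=1 -> Missing icon
  - ticket 4 (Crash on save): blocked_by=2 -> Race condition
  - ticket 5 (Broken link): blocked_by=NULL -> NULL
  - ticket 6 (Stale cache): blocked_by=5 -> Broken link
  - ticket 7 (Wrong total): blocked_by=NULL -> NULL

SQL:
SELECT a.title AS item, b.title AS blocked_by
FROM tickets a
LEFT JOIN tickets b ON a.blocked_by = b.id

Result:
item           | blocked_by    
---------------+---------------
Missing icon   | NULL          
Race condition | Missing icon  
Export error   | Missing icon  
Crash on save  | Race condition
Broken link    | NULL          
Stale cache    | Broken link   
Wrong total    | NULL          


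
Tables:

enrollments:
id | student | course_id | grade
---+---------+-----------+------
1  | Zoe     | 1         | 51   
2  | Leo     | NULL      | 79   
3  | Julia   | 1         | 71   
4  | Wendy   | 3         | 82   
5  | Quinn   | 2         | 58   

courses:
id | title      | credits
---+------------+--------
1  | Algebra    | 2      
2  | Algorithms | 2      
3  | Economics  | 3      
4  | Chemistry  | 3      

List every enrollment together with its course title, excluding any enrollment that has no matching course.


INNER JOIN keeps only enrollments rows whose course_id matches an id in courses. Walk through each enrollment:
  - enrollment 1 (Zoe): course_id=1 -> matches Algebra
  - enrollment 2 (Leo): course_id=NULL, no match -> dropped
  - enrollment 3 (Julia): course_id=1 -> matches Algebra
  - enrollment 4 (Wendy): course_id=3 -> matches Economics
  - enrollment 5 (Quinn): course_id=2 -> matches Algorithms
So 1 of 5 rows is dropped.

SQL:
SELECT a.student, b.title AS course
FROM enrollments a
INNER JOIN courses b ON a.course_id = b.id

Result:
student | course    
--------+-----------
Zoe     | Algebra   
Julia   | Algebra   
Wendy   | Economics 
Quinn   | Algorithms


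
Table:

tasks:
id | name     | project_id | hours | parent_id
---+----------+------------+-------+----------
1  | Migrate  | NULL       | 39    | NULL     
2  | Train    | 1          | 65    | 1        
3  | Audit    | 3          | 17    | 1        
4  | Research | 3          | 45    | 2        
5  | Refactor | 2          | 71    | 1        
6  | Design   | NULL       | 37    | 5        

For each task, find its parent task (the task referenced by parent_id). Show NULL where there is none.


This is a self-join: tasks is joined to a second copy of itself, matching each row's parent_id to another row's id. Use LEFT JOIN so rows with parent_id=NULL are kept.
  - task 1 (Migrate): parent_id=NULL -> NULL
  - task 2 (Train): parent_id=1 -> Migrate
  - task 3 (Audit): parent_id=1 -> Migrate
  - task 4 (Research): parent_id=2 -> Train
  - task 5 (Refactor): parent_id=1 -> Migrate
  - task 6 (Design): parent_id=5 -> Refactor

SQL:
SELECT a.name AS item, b.name AS parent
FROM tasks a
LEFT JOIN tasks b ON a.parent_id = b.id

Result:
item     | parent  
---------+---------
Migrate  | NULL    
Train    | Migrate 
Audit    | Migrate 
Research | Train   
Refactor | Migrate 
Design   | Refactor


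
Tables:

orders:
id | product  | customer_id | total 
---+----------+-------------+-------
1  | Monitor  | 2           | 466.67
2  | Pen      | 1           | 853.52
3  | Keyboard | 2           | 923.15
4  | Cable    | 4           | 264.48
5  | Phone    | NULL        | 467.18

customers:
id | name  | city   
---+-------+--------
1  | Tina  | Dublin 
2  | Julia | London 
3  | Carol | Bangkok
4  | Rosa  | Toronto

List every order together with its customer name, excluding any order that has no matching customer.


INNER JOIN keeps only orders rows whose customer_id matches an id in customers. Walk through each order:
  - order 1 (Monitor): customer_id=2 -> matches Julia
  - order 2 (Pen): customer_id=1 -> matches Tina
  - order 3 (Keyboard): customer_id=2 -> matches Julia
  - order 4 (Cable): customer_id=4 -> matches Rosa
  - order 5 (Phone): customer_id=NULL, no match -> dropped
So 1 of 5 rows is dropped.

SQL:
SELECT a.product, b.name AS customer
FROM orders a
INNER JOIN customers b ON a.customer_id = b.id

Result:
product  | customer
---------+---------
Monitor  | Julia   
Pen      | Tina    
Keyboard | Julia   
Cable    | Rosa    


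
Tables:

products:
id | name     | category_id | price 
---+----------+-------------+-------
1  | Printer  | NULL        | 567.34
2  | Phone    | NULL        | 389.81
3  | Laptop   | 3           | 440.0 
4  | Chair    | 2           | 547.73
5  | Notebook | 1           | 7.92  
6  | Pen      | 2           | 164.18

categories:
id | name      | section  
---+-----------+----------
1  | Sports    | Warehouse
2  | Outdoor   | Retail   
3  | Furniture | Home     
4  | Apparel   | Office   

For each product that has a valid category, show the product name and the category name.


INNER JOIN keeps only products rows whose category_id matches an id in categories. Walk through each product:
  - product 1 (Printer): category_id=NULL, no match -> dropped
  - product 2 (Phone): category_id=NULL, no match -> dropped
  - product 3 (Laptop): category_id=3 -> matches Furniture
  - product 4 (Chair): category_id=2 -> matches Outdoor
  - product 5 (Notebook): category_id=1 -> matches Sports
  - product 6 (Pen): category_id=2 -> matches Outdoor
So 2 of 6 rows are dropped.

SQL:
SELECT a.name, b.name AS category
FROM products a
INNER JOIN categories b ON a.category_id = b.id

Result:
name     | category 
---------+----------
Laptop   | Furniture
Chair    | Outdoor  
Notebook | Sports   
Pen      | Outdoor  


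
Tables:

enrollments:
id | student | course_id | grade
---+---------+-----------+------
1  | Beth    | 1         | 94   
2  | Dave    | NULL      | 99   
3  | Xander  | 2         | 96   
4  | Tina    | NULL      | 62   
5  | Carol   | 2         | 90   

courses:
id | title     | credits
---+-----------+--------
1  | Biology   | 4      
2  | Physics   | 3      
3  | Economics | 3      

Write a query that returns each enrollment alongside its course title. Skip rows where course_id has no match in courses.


INNER JOIN keeps only enrollments rows whose course_id matches an id in courses. Walk through each enrollment:
  - enrollment 1 (Beth): course_id=1 -> matches Biology
  - enrollment 2 (Dave): course_id=NULL, no match -> dropped
  - enrollment 3 (Xander): course_id=2 -> matches Physics
  - enrollment 4 (Tina): course_id=NULL, no match -> dropped
  - enrollment 5 (Carol): course_id=2 -> matches Physics
So 2 of 5 rows are dropped.

SQL:
SELECT a.student, b.title AS course
FROM enrollments a
INNER JOIN courses b ON a.course_id = b.id

Result:
student | course 
--------+--------
Beth    | Biology
Xander  | Physics
Carol   | Physics


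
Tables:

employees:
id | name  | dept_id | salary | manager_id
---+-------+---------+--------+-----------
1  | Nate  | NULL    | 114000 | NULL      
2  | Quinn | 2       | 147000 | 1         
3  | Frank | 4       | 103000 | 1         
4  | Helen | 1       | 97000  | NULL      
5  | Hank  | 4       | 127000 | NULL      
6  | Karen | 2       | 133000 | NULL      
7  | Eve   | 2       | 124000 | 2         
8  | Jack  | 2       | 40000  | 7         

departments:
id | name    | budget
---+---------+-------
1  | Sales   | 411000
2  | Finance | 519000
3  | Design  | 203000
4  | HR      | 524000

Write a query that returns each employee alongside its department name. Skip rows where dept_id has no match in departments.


INNER JOIN keeps only employees rows whose dept_id matches an id in departments. Walk through each employee:
  - employee 1 (Nate): dept_id=NULL, no match -> dropped
  - employee 2 (Quinn): dept_id=2 -> matches Finance
  - employee 3 (Frank): dept_id=4 -> matches HR
  - employee 4 (Helen): dept_id=1 -> matches Sales
  - employee 5 (Hank): dept_id=4 -> matches HR
  - employee 6 (Karen): dept_id=2 -> matches Finance
  - employee 7 (Eve): dept_id=2 -> matches Finance
  - employee 8 (Jack): dept_id=2 -> matches Finance
So 1 of 8 rows is dropped.

SQL:
SELECT a.name, b.name AS department
FROM employees a
INNER JOIN departments b ON a.dept_id = b.id

Result:
name  | department
------+-----------
Quinn | Finance   
Frank | HR        
Helen | Sales     
Hank  | HR        
Karen | Finance   
Eve   | Finance   
Jack  | Finance   


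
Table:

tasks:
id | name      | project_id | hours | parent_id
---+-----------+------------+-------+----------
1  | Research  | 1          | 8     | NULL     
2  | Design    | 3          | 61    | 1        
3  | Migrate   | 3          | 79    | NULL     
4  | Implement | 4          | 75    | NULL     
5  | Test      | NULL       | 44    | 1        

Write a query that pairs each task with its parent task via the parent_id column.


This is a self-join: tasks is joined to a second copy of itself, matching each row's parent_id to another row's id. Use LEFT JOIN so rows with parent_id=NULL are kept.
  - task 1 (Research): parent_id=NULL -> NULL
  - task 2 (Design): parent_id=1 -> Research
  - task 3 (Migrate): parent_id=NULL -> NULL
  - task 4 (Implement): parent_id=NULL -> NULL
  - task 5 (Test): parent_id=1 -> Research

SQL:
SELECT a.name AS item, b.name AS parent
FROM tasks a
LEFT JOIN tasks b ON a.parent_id = b.id

Result:
item      | parent  
----------+---------
Research  | NULL    
Design    | Research
Migrate   | NULL    
Implement | NULL    
Test      | Research


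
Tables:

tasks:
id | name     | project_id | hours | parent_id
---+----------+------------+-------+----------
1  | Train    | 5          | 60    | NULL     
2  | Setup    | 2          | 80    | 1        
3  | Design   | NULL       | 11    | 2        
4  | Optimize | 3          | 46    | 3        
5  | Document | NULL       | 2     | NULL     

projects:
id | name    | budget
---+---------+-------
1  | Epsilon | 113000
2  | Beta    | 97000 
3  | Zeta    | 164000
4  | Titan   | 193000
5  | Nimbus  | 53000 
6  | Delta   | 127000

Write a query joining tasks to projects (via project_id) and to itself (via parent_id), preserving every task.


Two LEFT JOINs from the same base table tasks: one to projects via project_id, one to tasks itself via parent_id. Both are LEFT so every task is preserved.
Match against projects:
  - task 1 (Train): project_id=5 -> matches Nimbus
  - task 2 (Setup): project_id=2 -> matches Beta
  - task 3 (Design): project_id=NULL, no match -> kept with NULL
  - task 4 (Optimize): project_id=3 -> matches Zeta
  - task 5 (Document): project_id=NULL, no match -> kept with NULL
Match against tasks (self):
  - task 1 (Train): parent_id=NULL -> NULL
  - task 2 (Setup): parent_id=1 -> Train
  - task 3 (Design): parent_id=2 -> Setup
  - task 4 (Optimize): parent_id=3 -> Design
  - task 5 (Document): parent_id=NULL -> NULL

SQL:
SELECT a.name, b.name AS project, c.name AS parent
FROM tasks a
LEFT JOIN projects b ON a.project_id = b.id
LEFT JOIN tasks c ON a.parent_id = c.id

Result:
name     | project | parent
---------+---------+-------
Train    | Nimbus  | NULL  
Setup    | Beta    | Train 
Design   | NULL    | Setup 
Optimize | Zeta    | Design
Document | NULL    | NULL  


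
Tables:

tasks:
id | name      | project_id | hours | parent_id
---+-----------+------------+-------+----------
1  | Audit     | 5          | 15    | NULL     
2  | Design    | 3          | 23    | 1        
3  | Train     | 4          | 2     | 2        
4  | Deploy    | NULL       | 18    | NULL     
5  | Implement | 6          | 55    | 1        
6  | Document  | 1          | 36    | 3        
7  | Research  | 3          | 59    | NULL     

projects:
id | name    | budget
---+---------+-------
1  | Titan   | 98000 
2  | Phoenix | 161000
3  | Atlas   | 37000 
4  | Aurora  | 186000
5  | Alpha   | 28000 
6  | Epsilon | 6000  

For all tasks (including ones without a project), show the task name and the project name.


LEFT JOIN keeps every row from tasks (the left table); where project_id has no match in projects, the project columns become NULL. Walk through each task:
  - task 1 (Audit): project_id=5 -> matches Alpha
  - task 2 (Design): project_id=3 -> matches Atlas
  - task 3 (Train): project_id=4 -> matches Aurora
  - task 4 (Deploy): project_id=NULL, no match -> kept with NULL
  - task 5 (Implement): project_id=6 -> matches Epsilon
  - task 6 (Document): project_id=1 -> matches Titan
  - task 7 (Research): project_id=3 -> matches Atlas
All 7 rows appear; 1 has NULL project.

SQL:
SELECT a.name, b.name AS project
FROM tasks a
LEFT JOIN projects b ON a.project_id = b.id

Result:
name      | project
----------+--------
Audit     | Alpha  
Design    | Atlas  
Train     | Aurora 
Deploy    | NULL   
Implement | Epsilon
Document  | Titan  
Research  | Atlas  


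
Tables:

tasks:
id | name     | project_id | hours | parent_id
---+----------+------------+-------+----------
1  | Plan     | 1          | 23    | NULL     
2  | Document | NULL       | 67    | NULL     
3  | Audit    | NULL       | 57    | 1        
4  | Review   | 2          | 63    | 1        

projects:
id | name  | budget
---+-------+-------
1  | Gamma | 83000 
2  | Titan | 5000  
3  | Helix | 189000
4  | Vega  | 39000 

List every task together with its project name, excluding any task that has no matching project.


INNER JOIN keeps only tasks rows whose project_id matches an id in projects. Walk through each task:
  - task 1 (Plan): project_id=1 -> matches Gamma
  - task 2 (Document): project_id=NULL, no match -> dropped
  - task 3 (Audit): project_id=NULL, no match -> dropped
  - task 4 (Review): project_id=2 -> matches Titan
So 2 of 4 rows are dropped.

SQL:
SELECT a.name, b.name AS project
FROM tasks a
INNER JOIN projects b ON a.project_id = b.id

Result:
name   | project
-------+--------
Plan   | Gamma  
Review | Titan  


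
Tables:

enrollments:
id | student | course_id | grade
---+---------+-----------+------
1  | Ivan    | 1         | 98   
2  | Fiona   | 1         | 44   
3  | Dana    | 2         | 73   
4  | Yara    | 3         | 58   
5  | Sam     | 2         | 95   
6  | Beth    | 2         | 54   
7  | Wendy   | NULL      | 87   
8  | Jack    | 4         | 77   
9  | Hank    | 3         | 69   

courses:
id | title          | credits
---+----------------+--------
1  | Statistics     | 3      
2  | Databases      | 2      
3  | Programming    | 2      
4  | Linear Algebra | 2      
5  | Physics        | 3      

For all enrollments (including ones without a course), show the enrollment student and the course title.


LEFT JOIN keeps every row from enrollments (the left table); where course_id has no match in courses, the course columns become NULL. Walk through each enrollment:
  - enrollment 1 (Ivan): course_id=1 -> matches Statistics
  - enrollment 2 (Fiona): course_id=1 -> matches Statistics
  - enrollment 3 (Dana): course_id=2 -> matches Databases
  - enrollment 4 (Yara): course_id=3 -> matches Programming
  - enrollment 5 (Sam): course_id=2 -> matches Databases
  - enrollment 6 (Beth): course_id=2 -> matches Databases
  - enrollment 7 (Wendy): course_id=NULL, no match -> kept with NULL
  - enrollment 8 (Jack): course_id=4 -> matches Linear Algebra
  - enrollment 9 (Hank): course_id=3 -> matches Programming
All 9 rows appear; 1 has NULL course.

SQL:
SELECT a.student, b.title AS course
FROM enrollments a
LEFT JOIN courses b ON a.course_id = b.id

Result:
student | course        
--------+---------------
Ivan    | Statistics    
Fiona   | Statistics    
Dana    | Databases     
Yara    | Programming   
Sam     | Databases     
Beth    | Databases     
Wendy   | NULL          
Jack    | Linear Algebra
Hank    | Programming   


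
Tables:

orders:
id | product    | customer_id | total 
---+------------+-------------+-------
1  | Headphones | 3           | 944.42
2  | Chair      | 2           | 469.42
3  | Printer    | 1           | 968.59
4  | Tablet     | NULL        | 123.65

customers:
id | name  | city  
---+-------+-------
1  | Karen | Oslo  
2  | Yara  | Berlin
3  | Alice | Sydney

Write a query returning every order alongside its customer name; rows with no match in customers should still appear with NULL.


LEFT JOIN keeps every row from orders (the left table); where customer_id has no match in customers, the customer columns become NULL. Walk through each order:
  - order 1 (Headphones): customer_id=3 -> matches Alice
  - order 2 (Chair): customer_id=2 -> matches Yara
  - order 3 (Printer): customer_id=1 -> matches Karen
  - order 4 (Tablet): customer_id=NULL, no match -> kept with NULL
All 4 rows appear; 1 has NULL customer.

SQL:
SELECT a.product, b.name AS customer
FROM orders a
LEFT JOIN customers b ON a.customer_id = b.id

Result:
product    | customer
-----------+---------
Headphones | Alice   
Chair      | Yara    
Printer    | Karen   
Tablet     | NULL    


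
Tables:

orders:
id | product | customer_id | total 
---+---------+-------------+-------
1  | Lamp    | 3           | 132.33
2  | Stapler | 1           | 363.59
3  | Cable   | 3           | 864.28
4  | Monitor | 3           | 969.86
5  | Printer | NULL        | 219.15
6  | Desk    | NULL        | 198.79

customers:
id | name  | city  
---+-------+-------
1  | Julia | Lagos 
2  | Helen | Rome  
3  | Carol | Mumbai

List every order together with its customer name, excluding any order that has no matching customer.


INNER JOIN keeps only orders rows whose customer_id matches an id in customers. Walk through each order:
  - order 1 (Lamp): customer_id=3 -> matches Carol
  - order 2 (Stapler): customer_id=1 -> matches Julia
  - order 3 (Cable): customer_id=3 -> matches Carol
  - order 4 (Monitor): customer_id=3 -> matches Carol
  - order 5 (Printer): customer_id=NULL, no match -> dropped
  - order 6 (Desk): customer_id=NULL, no match -> dropped
So 2 of 6 rows are dropped.

SQL:
SELECT a.product, b.name AS customer
FROM orders a
INNER JOIN customers b ON a.customer_id = b.id

Result:
product | customer
--------+---------
Lamp    | Carol   
Stapler | Julia   
Cable   | Carol   
Monitor | Carol   


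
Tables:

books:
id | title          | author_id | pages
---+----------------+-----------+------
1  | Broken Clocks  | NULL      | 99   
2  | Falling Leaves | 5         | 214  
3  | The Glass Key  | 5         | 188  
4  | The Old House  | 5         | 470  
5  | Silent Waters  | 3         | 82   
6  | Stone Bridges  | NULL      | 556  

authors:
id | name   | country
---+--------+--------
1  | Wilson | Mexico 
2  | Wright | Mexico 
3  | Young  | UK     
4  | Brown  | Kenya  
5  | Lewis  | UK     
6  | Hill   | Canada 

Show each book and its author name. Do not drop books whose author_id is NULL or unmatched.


LEFT JOIN keeps every row from books (the left table); where author_id has no match in authors, the author columns become NULL. Walk through each book:
  - book 1 (Broken Clocks): author_id=NULL, no match -> kept with NULL
  - book 2 (Falling Leaves): author_id=5 -> matches Lewis
  - book 3 (The Glass Key): author_id=5 -> matches Lewis
  - book 4 (The Old House): author_id=5 -> matches Lewis
  - book 5 (Silent Waters): author_id=3 -> matches Young
  - book 6 (Stone Bridges): author_id=NULL, no match -> kept with NULL
All 6 rows appear; 2 have NULL author.

SQL:
SELECT a.title, b.name AS author
FROM books a
LEFT JOIN authors b ON a.author_id = b.id

Result:
title          | author
---------------+-------
Broken Clocks  | NULL  
Falling Leaves | Lewis 
The Glass Key  | Lewis 
The Old House  | Lewis 
Silent Waters  | Young 
Stone Bridges  | NULL  


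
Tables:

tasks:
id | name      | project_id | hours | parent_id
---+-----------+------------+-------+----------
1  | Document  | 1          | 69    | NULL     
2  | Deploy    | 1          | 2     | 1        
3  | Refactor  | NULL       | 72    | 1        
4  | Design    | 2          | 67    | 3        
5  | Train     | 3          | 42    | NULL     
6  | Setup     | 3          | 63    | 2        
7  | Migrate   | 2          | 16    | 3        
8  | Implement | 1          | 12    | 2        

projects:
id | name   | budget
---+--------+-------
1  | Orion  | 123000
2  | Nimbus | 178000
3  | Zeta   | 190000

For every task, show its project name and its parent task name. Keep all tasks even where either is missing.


Two LEFT JOINs from the same base table tasks: one to projects via project_id, one to tasks itself via parent_id. Both are LEFT so every task is preserved.
Match against projects:
  - task 1 (Document): project_id=1 -> matches Orion
  - task 2 (Deploy): project_id=1 -> matches Orion
  - task 3 (Refactor): project_id=NULL, no match -> kept with NULL
  - task 4 (Design): project_id=2 -> matches Nimbus
  - task 5 (Train): project_id=3 -> matches Zeta
  - task 6 (Setup): project_id=3 -> matches Zeta
  - task 7 (Migrate): project_id=2 -> matches Nimbus
  - task 8 (Implement): project_id=1 -> matches Orion
Match against tasks (self):
  - task 1 (Document): parent_id=NULL -> NULL
  - task 2 (Deploy): parent_id=1 -> Document
  - task 3 (Refactor): parent_id=1 -> Document
  - task 4 (Design): parent_id=3 -> Refactor
  - task 5 (Train): parent_id=NULL -> NULL
  - task 6 (Setup): parent_id=2 -> Deploy
  - task 7 (Migrate): parent_id=3 -> Refactor
  - task 8 (Implement): parent_id=2 -> Deploy

SQL:
SELECT a.name, b.name AS project, c.name AS parent
FROM tasks a
LEFT JOIN projects b ON a.project_id = b.id
LEFT JOIN tasks c ON a.parent_id = c.id

Result:
name      | project | parent  
----------+---------+---------
Document  | Orion   | NULL    
Deploy    | Orion   | Document
Refactor  | NULL    | Document
Design    | Nimbus  | Refactor
Train     | Zeta    | NULL    
Setup     | Zeta    | Deploy  
Migrate   | Nimbus  | Refactor
Implement | Orion   | Deploy  
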